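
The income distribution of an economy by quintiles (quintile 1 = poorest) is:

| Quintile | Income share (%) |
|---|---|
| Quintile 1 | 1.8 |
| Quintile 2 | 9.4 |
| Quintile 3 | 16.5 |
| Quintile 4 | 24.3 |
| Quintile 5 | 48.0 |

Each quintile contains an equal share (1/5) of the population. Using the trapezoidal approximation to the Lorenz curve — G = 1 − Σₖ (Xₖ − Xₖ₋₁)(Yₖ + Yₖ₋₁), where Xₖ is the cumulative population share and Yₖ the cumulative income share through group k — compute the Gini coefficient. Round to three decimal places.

0.429

Cumulative income shares Yₖ: 0.0180, 0.1120, 0.2770, 0.5200, 1.0000
Σ (Xₖ−Xₖ₋₁)(Yₖ+Yₖ₋₁) = (1/5)(0.0180+0.0000) + (1/5)(0.1120+0.0180) + (1/5)(0.2770+0.1120) + (1/5)(0.5200+0.2770) + (1/5)(1.0000+0.5200)
  = 0.0036 + 0.0260 + 0.0778 + 0.1594 + 0.3040 = 0.5708
G = 1 − 0.5708 = 0.4292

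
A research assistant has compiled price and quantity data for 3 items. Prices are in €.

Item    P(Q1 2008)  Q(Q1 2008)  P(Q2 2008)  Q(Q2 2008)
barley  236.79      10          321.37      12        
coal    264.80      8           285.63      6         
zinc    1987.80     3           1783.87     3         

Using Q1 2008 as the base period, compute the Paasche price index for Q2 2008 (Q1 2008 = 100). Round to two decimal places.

Paasche price index uses current-period quantities as weights.
ΣP(Q2 2008)·Q(Q2 2008) = 321.37×12 + 285.63×6 + 1783.87×3 = 3856.44 + 1713.78 + 5351.61 = 10921.83
ΣP(Q1 2008)·Q(Q2 2008) = 236.79×12 + 264.80×6 + 1987.80×3 = 2841.48 + 1588.8 + 5963.4 = 10393.68
Index = 10921.83 / 10393.68 × 100 = 105.0815

105.08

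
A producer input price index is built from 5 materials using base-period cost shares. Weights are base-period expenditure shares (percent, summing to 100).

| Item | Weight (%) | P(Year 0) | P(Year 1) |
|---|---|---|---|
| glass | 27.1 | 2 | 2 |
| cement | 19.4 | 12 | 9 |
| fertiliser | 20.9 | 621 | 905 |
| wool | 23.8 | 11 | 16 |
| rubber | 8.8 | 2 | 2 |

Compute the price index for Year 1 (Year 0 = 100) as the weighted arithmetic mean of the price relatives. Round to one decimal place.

115.5

glass: 27.1 × (2/2) = 27.1 × 1.000000 = 27.1000
cement: 19.4 × (9/12) = 19.4 × 0.750000 = 14.5500
fertiliser: 20.9 × (905/621) = 20.9 × 1.457327 = 30.4581
wool: 23.8 × (16/11) = 23.8 × 1.454545 = 34.6182
rubber: 8.8 × (2/2) = 8.8 × 1.000000 = 8.8000
Index = Σ wᵢ·(p₁ᵢ/p₀ᵢ) = 27.1000 + 14.5500 + 30.4581 + 34.6182 + 8.8000 = 115.5263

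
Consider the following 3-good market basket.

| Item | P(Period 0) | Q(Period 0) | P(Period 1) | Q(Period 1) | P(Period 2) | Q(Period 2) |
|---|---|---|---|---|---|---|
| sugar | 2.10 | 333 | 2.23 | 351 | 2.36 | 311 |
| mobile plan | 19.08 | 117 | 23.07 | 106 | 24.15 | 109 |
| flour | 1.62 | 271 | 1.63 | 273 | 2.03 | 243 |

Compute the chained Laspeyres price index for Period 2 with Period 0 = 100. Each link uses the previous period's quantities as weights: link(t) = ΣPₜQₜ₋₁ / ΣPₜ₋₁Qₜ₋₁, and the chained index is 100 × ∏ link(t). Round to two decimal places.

123.66

Link Period 0→Period 1:
ΣP(Period 1)Q(Period 0) = 2.23×333 + 23.07×117 + 1.63×271 = 742.59 + 2699.19 + 441.73 = 3883.51
ΣP(Period 0)Q(Period 0) = 2.10×333 + 19.08×117 + 1.62×271 = 699.3 + 2232.36 + 439.02 = 3370.68
link = 3883.51/3370.68 = 1.152144
Link Period 1→Period 2:
ΣP(Period 2)Q(Period 1) = 2.36×351 + 24.15×106 + 2.03×273 = 828.36 + 2559.9 + 554.19 = 3942.45
ΣP(Period 1)Q(Period 1) = 2.23×351 + 23.07×106 + 1.63×273 = 782.73 + 2445.42 + 444.99 = 3673.14
link = 3942.45/3673.14 = 1.073319
Chained index = 100 × 1.152144 × 1.073319 = 123.6618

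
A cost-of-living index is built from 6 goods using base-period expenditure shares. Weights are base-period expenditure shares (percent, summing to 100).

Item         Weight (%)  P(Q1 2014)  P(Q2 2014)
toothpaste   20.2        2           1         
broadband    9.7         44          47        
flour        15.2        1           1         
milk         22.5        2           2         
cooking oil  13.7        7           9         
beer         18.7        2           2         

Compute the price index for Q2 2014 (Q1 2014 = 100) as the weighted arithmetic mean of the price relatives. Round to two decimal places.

94.48

toothpaste: 20.2 × (1/2) = 20.2 × 0.500000 = 10.1000
broadband: 9.7 × (47/44) = 9.7 × 1.068182 = 10.3614
flour: 15.2 × (1/1) = 15.2 × 1.000000 = 15.2000
milk: 22.5 × (2/2) = 22.5 × 1.000000 = 22.5000
cooking oil: 13.7 × (9/7) = 13.7 × 1.285714 = 17.6143
beer: 18.7 × (2/2) = 18.7 × 1.000000 = 18.7000
Index = Σ wᵢ·(p₁ᵢ/p₀ᵢ) = 10.1000 + 10.3614 + 15.2000 + 22.5000 + 17.6143 + 18.7000 = 94.4756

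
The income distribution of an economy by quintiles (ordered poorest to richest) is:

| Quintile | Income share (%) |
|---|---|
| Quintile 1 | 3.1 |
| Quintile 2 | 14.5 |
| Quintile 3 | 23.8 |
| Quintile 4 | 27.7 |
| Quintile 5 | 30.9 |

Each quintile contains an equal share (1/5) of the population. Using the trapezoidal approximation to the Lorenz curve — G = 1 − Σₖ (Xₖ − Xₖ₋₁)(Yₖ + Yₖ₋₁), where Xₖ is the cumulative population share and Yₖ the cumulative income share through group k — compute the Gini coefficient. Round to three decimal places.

0.275

Cumulative income shares Yₖ: 0.0310, 0.1760, 0.4140, 0.6910, 1.0000
Σ (Xₖ−Xₖ₋₁)(Yₖ+Yₖ₋₁) = (1/5)(0.0310+0.0000) + (1/5)(0.1760+0.0310) + (1/5)(0.4140+0.1760) + (1/5)(0.6910+0.4140) + (1/5)(1.0000+0.6910)
  = 0.0062 + 0.0414 + 0.1180 + 0.2210 + 0.3382 = 0.7248
G = 1 − 0.7248 = 0.2752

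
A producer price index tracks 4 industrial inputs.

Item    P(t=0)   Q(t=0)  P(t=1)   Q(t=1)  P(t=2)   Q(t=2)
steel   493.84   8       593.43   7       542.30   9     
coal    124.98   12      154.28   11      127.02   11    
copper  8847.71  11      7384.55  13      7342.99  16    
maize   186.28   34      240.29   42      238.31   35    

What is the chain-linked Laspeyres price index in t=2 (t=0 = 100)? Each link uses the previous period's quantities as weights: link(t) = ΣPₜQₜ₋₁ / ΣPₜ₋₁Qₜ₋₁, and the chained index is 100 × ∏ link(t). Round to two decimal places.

Link t=0→t=1:
ΣP(t=1)Q(t=0) = 593.43×8 + 154.28×12 + 7384.55×11 + 240.29×34 = 4747.44 + 1851.36 + 81230.05 + 8169.86 = 95998.71
ΣP(t=0)Q(t=0) = 493.84×8 + 124.98×12 + 8847.71×11 + 186.28×34 = 3950.72 + 1499.76 + 97324.81 + 6333.52 = 109108.81
link = 95998.71/109108.81 = 0.879844
Link t=1→t=2:
ΣP(t=2)Q(t=1) = 542.30×7 + 127.02×11 + 7342.99×13 + 238.31×42 = 3796.1 + 1397.22 + 95458.87 + 10009.02 = 110661.21
ΣP(t=1)Q(t=1) = 593.43×7 + 154.28×11 + 7384.55×13 + 240.29×42 = 4154.01 + 1697.08 + 95999.15 + 10092.18 = 111942.42
link = 110661.21/111942.42 = 0.988555
Chained index = 100 × 0.879844 × 0.988555 = 86.9774

86.98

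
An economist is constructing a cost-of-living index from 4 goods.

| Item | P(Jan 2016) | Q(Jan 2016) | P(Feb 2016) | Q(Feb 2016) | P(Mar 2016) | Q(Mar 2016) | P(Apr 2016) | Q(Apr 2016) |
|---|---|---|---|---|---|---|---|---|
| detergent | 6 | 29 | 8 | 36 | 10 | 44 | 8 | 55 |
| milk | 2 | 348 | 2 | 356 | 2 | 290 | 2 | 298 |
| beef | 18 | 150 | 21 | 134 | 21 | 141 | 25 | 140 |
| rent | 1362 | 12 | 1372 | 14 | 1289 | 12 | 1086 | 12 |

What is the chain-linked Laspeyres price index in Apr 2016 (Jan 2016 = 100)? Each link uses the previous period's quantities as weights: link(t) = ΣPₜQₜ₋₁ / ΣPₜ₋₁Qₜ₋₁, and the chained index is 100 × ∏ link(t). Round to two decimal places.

Link Jan 2016→Feb 2016:
ΣP(Feb 2016)Q(Jan 2016) = 8×29 + 2×348 + 21×150 + 1372×12 = 232 + 696 + 3150 + 16464 = 20542
ΣP(Jan 2016)Q(Jan 2016) = 6×29 + 2×348 + 18×150 + 1362×12 = 174 + 696 + 2700 + 16344 = 19914
link = 20542/19914 = 1.031536
Link Feb 2016→Mar 2016:
ΣP(Mar 2016)Q(Feb 2016) = 10×36 + 2×356 + 21×134 + 1289×14 = 360 + 712 + 2814 + 18046 = 21932
ΣP(Feb 2016)Q(Feb 2016) = 8×36 + 2×356 + 21×134 + 1372×14 = 288 + 712 + 2814 + 19208 = 23022
link = 21932/23022 = 0.952654
Link Mar 2016→Apr 2016:
ΣP(Apr 2016)Q(Mar 2016) = 8×44 + 2×290 + 25×141 + 1086×12 = 352 + 580 + 3525 + 13032 = 17489
ΣP(Mar 2016)Q(Mar 2016) = 10×44 + 2×290 + 21×141 + 1289×12 = 440 + 580 + 2961 + 15468 = 19449
link = 17489/19449 = 0.899224
Chained index = 100 × 1.031536 × 0.952654 × 0.899224 = 88.3664

88.37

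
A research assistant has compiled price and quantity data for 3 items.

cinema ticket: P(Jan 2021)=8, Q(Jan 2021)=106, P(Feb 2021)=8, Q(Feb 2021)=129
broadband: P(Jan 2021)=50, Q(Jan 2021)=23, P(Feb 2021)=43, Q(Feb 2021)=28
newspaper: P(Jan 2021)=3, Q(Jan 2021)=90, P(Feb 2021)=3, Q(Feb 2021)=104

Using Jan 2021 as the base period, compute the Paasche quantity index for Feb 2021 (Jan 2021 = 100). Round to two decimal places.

120.93

Paasche quantity index uses current-period prices as weights.
ΣP(Feb 2021)·Q(Feb 2021) = 8×129 + 43×28 + 3×104 = 1032 + 1204 + 312 = 2548
ΣP(Feb 2021)·Q(Jan 2021) = 8×106 + 43×23 + 3×90 = 848 + 989 + 270 = 2107
Index = 2548 / 2107 × 100 = 120.9302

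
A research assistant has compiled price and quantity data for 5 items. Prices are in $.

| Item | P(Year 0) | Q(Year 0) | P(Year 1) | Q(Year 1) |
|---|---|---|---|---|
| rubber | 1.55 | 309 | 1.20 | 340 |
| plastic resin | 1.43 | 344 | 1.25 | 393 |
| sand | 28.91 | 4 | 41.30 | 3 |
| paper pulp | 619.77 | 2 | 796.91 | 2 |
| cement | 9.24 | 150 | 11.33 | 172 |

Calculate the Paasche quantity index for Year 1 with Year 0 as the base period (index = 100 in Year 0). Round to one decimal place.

Paasche quantity index uses current-period prices as weights.
ΣP(Year 1)·Q(Year 1) = 1.20×340 + 1.25×393 + 41.30×3 + 796.91×2 + 11.33×172 = 408 + 491.25 + 123.9 + 1593.82 + 1948.76 = 4565.73
ΣP(Year 1)·Q(Year 0) = 1.20×309 + 1.25×344 + 41.30×4 + 796.91×2 + 11.33×150 = 370.8 + 430 + 165.2 + 1593.82 + 1699.5 = 4259.32
Index = 4565.73 / 4259.32 × 100 = 107.1939

107.2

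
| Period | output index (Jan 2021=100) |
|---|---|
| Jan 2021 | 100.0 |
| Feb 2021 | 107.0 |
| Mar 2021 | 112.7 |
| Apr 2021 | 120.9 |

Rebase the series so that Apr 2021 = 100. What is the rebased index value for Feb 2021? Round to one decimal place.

Rebased(Feb 2021) = 107.0 / 120.9 × 100 = 88.5029

88.5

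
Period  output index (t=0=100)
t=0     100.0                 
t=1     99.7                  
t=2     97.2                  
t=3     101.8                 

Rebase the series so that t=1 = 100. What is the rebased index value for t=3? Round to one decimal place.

Rebased(t=3) = 101.8 / 99.7 × 100 = 102.1063

102.1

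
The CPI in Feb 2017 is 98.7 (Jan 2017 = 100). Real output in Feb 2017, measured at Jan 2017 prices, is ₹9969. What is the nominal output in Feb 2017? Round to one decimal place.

Nominal = Real × (Index/100) = 9969 × (98.7/100)
        = 9969 × 0.987 = 9839.4030

9839.4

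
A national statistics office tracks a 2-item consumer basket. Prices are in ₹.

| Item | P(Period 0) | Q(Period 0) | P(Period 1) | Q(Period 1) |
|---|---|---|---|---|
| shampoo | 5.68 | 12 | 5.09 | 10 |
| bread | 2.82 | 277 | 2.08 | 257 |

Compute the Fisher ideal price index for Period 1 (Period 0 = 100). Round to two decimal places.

Laspeyres component (base-period weights):
ΣP(Period 1)Q(Period 0) = 5.09×12 + 2.08×277 = 61.08 + 576.16 = 637.24
ΣP(Period 0)Q(Period 0) = 5.68×12 + 2.82×277 = 68.16 + 781.14 = 849.3
L = 637.24 / 849.3 × 100 = 75.0312
Paasche component (current-period weights):
ΣP(Period 1)Q(Period 1) = 5.09×10 + 2.08×257 = 50.9 + 534.56 = 585.46
ΣP(Period 0)Q(Period 1) = 5.68×10 + 2.82×257 = 56.8 + 724.74 = 781.54
P = 585.46 / 781.54 × 100 = 74.9111
Fisher = √(L × P) = √(75.0312 × 74.9111) = 74.9711

74.97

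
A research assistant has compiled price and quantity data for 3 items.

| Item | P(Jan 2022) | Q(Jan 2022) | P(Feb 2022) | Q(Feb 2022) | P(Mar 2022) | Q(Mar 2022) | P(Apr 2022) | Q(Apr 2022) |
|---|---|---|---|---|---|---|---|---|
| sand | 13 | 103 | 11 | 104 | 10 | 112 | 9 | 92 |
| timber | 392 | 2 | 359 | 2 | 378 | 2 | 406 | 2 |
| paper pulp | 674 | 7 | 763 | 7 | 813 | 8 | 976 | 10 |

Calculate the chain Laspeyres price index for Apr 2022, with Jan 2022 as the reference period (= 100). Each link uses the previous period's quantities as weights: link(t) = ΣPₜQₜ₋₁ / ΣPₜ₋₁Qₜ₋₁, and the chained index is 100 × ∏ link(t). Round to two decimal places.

Link Jan 2022→Feb 2022:
ΣP(Feb 2022)Q(Jan 2022) = 11×103 + 359×2 + 763×7 = 1133 + 718 + 5341 = 7192
ΣP(Jan 2022)Q(Jan 2022) = 13×103 + 392×2 + 674×7 = 1339 + 784 + 4718 = 6841
link = 7192/6841 = 1.051308
Link Feb 2022→Mar 2022:
ΣP(Mar 2022)Q(Feb 2022) = 10×104 + 378×2 + 813×7 = 1040 + 756 + 5691 = 7487
ΣP(Feb 2022)Q(Feb 2022) = 11×104 + 359×2 + 763×7 = 1144 + 718 + 5341 = 7203
link = 7487/7203 = 1.039428
Link Mar 2022→Apr 2022:
ΣP(Apr 2022)Q(Mar 2022) = 9×112 + 406×2 + 976×8 = 1008 + 812 + 7808 = 9628
ΣP(Mar 2022)Q(Mar 2022) = 10×112 + 378×2 + 813×8 = 1120 + 756 + 6504 = 8380
link = 9628/8380 = 1.148926
Chained index = 100 × 1.051308 × 1.039428 × 1.148926 = 125.5500

125.55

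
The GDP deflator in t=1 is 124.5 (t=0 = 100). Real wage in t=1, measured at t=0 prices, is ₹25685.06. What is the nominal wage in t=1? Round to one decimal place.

Nominal = Real × (Index/100) = 25685.06 × (124.5/100)
        = 25685.06 × 1.245 = 31977.8997

31977.9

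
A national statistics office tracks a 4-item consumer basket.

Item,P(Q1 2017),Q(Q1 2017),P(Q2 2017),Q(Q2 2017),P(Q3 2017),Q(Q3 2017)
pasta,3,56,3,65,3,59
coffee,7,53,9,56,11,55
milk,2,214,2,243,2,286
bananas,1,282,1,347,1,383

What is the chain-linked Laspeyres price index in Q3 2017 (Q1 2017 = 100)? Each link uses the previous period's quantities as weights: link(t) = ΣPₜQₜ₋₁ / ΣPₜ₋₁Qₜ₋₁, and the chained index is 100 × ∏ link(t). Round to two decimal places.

116.42

Link Q1 2017→Q2 2017:
ΣP(Q2 2017)Q(Q1 2017) = 3×56 + 9×53 + 2×214 + 1×282 = 168 + 477 + 428 + 282 = 1355
ΣP(Q1 2017)Q(Q1 2017) = 3×56 + 7×53 + 2×214 + 1×282 = 168 + 371 + 428 + 282 = 1249
link = 1355/1249 = 1.084868
Link Q2 2017→Q3 2017:
ΣP(Q3 2017)Q(Q2 2017) = 3×65 + 11×56 + 2×243 + 1×347 = 195 + 616 + 486 + 347 = 1644
ΣP(Q2 2017)Q(Q2 2017) = 3×65 + 9×56 + 2×243 + 1×347 = 195 + 504 + 486 + 347 = 1532
link = 1644/1532 = 1.073107
Chained index = 100 × 1.084868 × 1.073107 = 116.4179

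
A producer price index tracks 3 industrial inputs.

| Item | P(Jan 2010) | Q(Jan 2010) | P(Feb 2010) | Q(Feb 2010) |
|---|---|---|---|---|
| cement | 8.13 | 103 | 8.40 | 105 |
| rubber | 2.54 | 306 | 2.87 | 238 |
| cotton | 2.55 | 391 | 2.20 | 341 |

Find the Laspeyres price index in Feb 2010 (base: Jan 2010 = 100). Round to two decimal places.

99.69

Laspeyres price index uses base-period quantities as weights.
ΣP(Feb 2010)·Q(Jan 2010) = 8.40×103 + 2.87×306 + 2.20×391 = 865.2 + 878.22 + 860.2 = 2603.62
ΣP(Jan 2010)·Q(Jan 2010) = 8.13×103 + 2.54×306 + 2.55×391 = 837.39 + 777.24 + 997.05 = 2611.68
Index = 2603.62 / 2611.68 × 100 = 99.6914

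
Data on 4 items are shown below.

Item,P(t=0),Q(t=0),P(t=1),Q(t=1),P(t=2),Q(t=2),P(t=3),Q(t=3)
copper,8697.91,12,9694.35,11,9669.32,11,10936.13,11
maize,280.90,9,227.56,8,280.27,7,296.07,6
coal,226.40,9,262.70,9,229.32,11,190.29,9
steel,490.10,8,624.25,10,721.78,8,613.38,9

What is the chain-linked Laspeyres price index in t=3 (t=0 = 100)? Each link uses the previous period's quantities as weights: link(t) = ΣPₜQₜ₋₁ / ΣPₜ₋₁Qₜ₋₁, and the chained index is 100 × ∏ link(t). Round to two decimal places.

124.46

Link t=0→t=1:
ΣP(t=1)Q(t=0) = 9694.35×12 + 227.56×9 + 262.70×9 + 624.25×8 = 116332.2 + 2048.04 + 2364.3 + 4994 = 125738.54
ΣP(t=0)Q(t=0) = 8697.91×12 + 280.90×9 + 226.40×9 + 490.10×8 = 104374.92 + 2528.1 + 2037.6 + 3920.8 = 112861.42
link = 125738.54/112861.42 = 1.114097
Link t=1→t=2:
ΣP(t=2)Q(t=1) = 9669.32×11 + 280.27×8 + 229.32×9 + 721.78×10 = 106362.52 + 2242.16 + 2063.88 + 7217.8 = 117886.36
ΣP(t=1)Q(t=1) = 9694.35×11 + 227.56×8 + 262.70×9 + 624.25×10 = 106637.85 + 1820.48 + 2364.3 + 6242.5 = 117065.13
link = 117886.36/117065.13 = 1.007015
Link t=2→t=3:
ΣP(t=3)Q(t=2) = 10936.13×11 + 296.07×7 + 190.29×11 + 613.38×8 = 120297.43 + 2072.49 + 2093.19 + 4907.04 = 129370.15
ΣP(t=2)Q(t=2) = 9669.32×11 + 280.27×7 + 229.32×11 + 721.78×8 = 106362.52 + 1961.89 + 2522.52 + 5774.24 = 116621.17
link = 129370.15/116621.17 = 1.109320
Chained index = 100 × 1.114097 × 1.007015 × 1.109320 = 124.4559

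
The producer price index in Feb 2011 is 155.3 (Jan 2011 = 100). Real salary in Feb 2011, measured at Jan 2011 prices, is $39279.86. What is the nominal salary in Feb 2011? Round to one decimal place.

61001.6

Nominal = Real × (Index/100) = 39279.86 × (155.3/100)
        = 39279.86 × 1.553 = 61001.6226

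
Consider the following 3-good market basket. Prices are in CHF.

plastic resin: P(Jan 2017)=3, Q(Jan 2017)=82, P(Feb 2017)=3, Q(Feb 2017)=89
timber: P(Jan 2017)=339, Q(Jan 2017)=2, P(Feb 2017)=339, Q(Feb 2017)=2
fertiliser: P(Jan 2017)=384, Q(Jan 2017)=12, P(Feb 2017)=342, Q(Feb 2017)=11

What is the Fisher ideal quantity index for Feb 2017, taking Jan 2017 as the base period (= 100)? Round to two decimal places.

93.53

Laspeyres component (base-period weights):
ΣP(Jan 2017)Q(Feb 2017) = 3×89 + 339×2 + 384×11 = 267 + 678 + 4224 = 5169
ΣP(Jan 2017)Q(Jan 2017) = 3×82 + 339×2 + 384×12 = 246 + 678 + 4608 = 5532
L = 5169 / 5532 × 100 = 93.4382
Paasche component (current-period weights):
ΣP(Feb 2017)Q(Feb 2017) = 3×89 + 339×2 + 342×11 = 267 + 678 + 3762 = 4707
ΣP(Feb 2017)Q(Jan 2017) = 3×82 + 339×2 + 342×12 = 246 + 678 + 4104 = 5028
P = 4707 / 5028 × 100 = 93.6158
Fisher = √(L × P) = √(93.4382 × 93.6158) = 93.5269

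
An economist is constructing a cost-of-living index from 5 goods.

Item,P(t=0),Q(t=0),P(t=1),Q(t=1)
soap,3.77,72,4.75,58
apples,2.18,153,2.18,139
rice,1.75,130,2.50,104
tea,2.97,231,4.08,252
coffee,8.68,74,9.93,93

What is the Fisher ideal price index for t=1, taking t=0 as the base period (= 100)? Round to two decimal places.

123.71

Laspeyres component (base-period weights):
ΣP(t=1)Q(t=0) = 4.75×72 + 2.18×153 + 2.50×130 + 4.08×231 + 9.93×74 = 342 + 333.54 + 325 + 942.48 + 734.82 = 2677.84
ΣP(t=0)Q(t=0) = 3.77×72 + 2.18×153 + 1.75×130 + 2.97×231 + 8.68×74 = 271.44 + 333.54 + 227.5 + 686.07 + 642.32 = 2160.87
L = 2677.84 / 2160.87 × 100 = 123.9242
Paasche component (current-period weights):
ΣP(t=1)Q(t=1) = 4.75×58 + 2.18×139 + 2.50×104 + 4.08×252 + 9.93×93 = 275.5 + 303.02 + 260 + 1028.16 + 923.49 = 2790.17
ΣP(t=0)Q(t=1) = 3.77×58 + 2.18×139 + 1.75×104 + 2.97×252 + 8.68×93 = 218.66 + 303.02 + 182 + 748.44 + 807.24 = 2259.36
P = 2790.17 / 2259.36 × 100 = 123.4938
Fisher = √(L × P) = √(123.9242 × 123.4938) = 123.7088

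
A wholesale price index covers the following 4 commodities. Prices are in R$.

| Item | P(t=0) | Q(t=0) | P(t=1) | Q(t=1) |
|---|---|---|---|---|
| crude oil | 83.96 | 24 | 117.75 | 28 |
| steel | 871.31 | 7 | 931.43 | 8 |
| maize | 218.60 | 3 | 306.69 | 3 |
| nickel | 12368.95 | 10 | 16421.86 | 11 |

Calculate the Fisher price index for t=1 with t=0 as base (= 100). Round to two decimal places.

131.71

Laspeyres component (base-period weights):
ΣP(t=1)Q(t=0) = 117.75×24 + 931.43×7 + 306.69×3 + 16421.86×10 = 2826 + 6520.01 + 920.07 + 164218.6 = 174484.68
ΣP(t=0)Q(t=0) = 83.96×24 + 871.31×7 + 218.60×3 + 12368.95×10 = 2015.04 + 6099.17 + 655.8 + 123689.5 = 132459.51
L = 174484.68 / 132459.51 × 100 = 131.7268
Paasche component (current-period weights):
ΣP(t=1)Q(t=1) = 117.75×28 + 931.43×8 + 306.69×3 + 16421.86×11 = 3297 + 7451.44 + 920.07 + 180640.46 = 192308.97
ΣP(t=0)Q(t=1) = 83.96×28 + 871.31×8 + 218.60×3 + 12368.95×11 = 2350.88 + 6970.48 + 655.8 + 136058.45 = 146035.61
P = 192308.97 / 146035.61 × 100 = 131.6864
Fisher = √(L × P) = √(131.7268 × 131.6864) = 131.7066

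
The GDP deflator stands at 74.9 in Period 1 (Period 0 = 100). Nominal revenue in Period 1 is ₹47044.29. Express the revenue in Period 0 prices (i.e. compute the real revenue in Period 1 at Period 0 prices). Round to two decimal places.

Real = Nominal ÷ (Index/100) = 47044.29 ÷ (74.9/100)
     = 47044.29 ÷ 0.749 = 62809.4660

62809.47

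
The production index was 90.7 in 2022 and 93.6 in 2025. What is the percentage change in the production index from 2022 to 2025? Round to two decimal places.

Change = (93.6 − 90.7) / 90.7 × 100
       = 2.9 / 90.7 × 100 = 3.1974%

3.20%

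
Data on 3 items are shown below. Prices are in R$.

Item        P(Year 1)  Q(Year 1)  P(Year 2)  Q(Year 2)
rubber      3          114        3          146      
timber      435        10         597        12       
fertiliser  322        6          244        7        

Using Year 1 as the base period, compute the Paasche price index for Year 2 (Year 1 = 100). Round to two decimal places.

117.67

Paasche price index uses current-period quantities as weights.
ΣP(Year 2)·Q(Year 2) = 3×146 + 597×12 + 244×7 = 438 + 7164 + 1708 = 9310
ΣP(Year 1)·Q(Year 2) = 3×146 + 435×12 + 322×7 = 438 + 5220 + 2254 = 7912
Index = 9310 / 7912 × 100 = 117.6694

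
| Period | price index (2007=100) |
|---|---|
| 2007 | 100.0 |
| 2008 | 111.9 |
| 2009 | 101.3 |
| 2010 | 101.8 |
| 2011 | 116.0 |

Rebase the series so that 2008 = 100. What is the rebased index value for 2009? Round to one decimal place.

Rebased(2009) = 101.3 / 111.9 × 100 = 90.5273

90.5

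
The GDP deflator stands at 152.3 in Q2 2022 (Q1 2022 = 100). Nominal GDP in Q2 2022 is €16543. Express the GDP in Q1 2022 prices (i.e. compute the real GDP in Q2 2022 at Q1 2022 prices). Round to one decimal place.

10862.1

Real = Nominal ÷ (Index/100) = 16543 ÷ (152.3/100)
     = 16543 ÷ 1.523 = 10862.1142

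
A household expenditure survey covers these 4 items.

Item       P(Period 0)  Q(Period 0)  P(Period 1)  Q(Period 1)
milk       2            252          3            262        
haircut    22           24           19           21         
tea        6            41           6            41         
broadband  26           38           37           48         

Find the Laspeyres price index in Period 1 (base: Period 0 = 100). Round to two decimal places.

126.39

Laspeyres price index uses base-period quantities as weights.
ΣP(Period 1)·Q(Period 0) = 3×252 + 19×24 + 6×41 + 37×38 = 756 + 456 + 246 + 1406 = 2864
ΣP(Period 0)·Q(Period 0) = 2×252 + 22×24 + 6×41 + 26×38 = 504 + 528 + 246 + 988 = 2266
Index = 2864 / 2266 × 100 = 126.3901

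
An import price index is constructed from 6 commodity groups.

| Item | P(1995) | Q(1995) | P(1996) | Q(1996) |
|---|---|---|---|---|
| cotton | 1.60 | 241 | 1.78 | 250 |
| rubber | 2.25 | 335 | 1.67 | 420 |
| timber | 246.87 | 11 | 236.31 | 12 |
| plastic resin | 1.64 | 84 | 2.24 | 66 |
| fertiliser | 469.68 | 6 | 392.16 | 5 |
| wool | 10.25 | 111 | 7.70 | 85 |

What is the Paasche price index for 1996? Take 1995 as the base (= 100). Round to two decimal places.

88.34

Paasche price index uses current-period quantities as weights.
ΣP(1996)·Q(1996) = 1.78×250 + 1.67×420 + 236.31×12 + 2.24×66 + 392.16×5 + 7.70×85 = 445 + 701.4 + 2835.72 + 147.84 + 1960.8 + 654.5 = 6745.26
ΣP(1995)·Q(1996) = 1.60×250 + 2.25×420 + 246.87×12 + 1.64×66 + 469.68×5 + 10.25×85 = 400 + 945 + 2962.44 + 108.24 + 2348.4 + 871.25 = 7635.33
Index = 6745.26 / 7635.33 × 100 = 88.3427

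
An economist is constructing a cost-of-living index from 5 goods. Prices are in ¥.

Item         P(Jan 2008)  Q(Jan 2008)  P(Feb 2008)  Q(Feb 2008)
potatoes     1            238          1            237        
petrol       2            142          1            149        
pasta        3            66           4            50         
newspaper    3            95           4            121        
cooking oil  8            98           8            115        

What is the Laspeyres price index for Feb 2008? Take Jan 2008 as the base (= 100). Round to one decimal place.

101.1

Laspeyres price index uses base-period quantities as weights.
ΣP(Feb 2008)·Q(Jan 2008) = 1×238 + 1×142 + 4×66 + 4×95 + 8×98 = 238 + 142 + 264 + 380 + 784 = 1808
ΣP(Jan 2008)·Q(Jan 2008) = 1×238 + 2×142 + 3×66 + 3×95 + 8×98 = 238 + 284 + 198 + 285 + 784 = 1789
Index = 1808 / 1789 × 100 = 101.0620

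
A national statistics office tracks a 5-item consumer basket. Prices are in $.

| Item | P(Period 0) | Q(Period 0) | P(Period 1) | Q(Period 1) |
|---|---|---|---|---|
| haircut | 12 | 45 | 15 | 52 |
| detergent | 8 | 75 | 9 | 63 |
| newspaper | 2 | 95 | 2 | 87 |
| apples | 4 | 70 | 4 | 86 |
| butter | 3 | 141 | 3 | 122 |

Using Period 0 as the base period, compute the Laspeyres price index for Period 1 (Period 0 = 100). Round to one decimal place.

Laspeyres price index uses base-period quantities as weights.
ΣP(Period 1)·Q(Period 0) = 15×45 + 9×75 + 2×95 + 4×70 + 3×141 = 675 + 675 + 190 + 280 + 423 = 2243
ΣP(Period 0)·Q(Period 0) = 12×45 + 8×75 + 2×95 + 4×70 + 3×141 = 540 + 600 + 190 + 280 + 423 = 2033
Index = 2243 / 2033 × 100 = 110.3296

110.3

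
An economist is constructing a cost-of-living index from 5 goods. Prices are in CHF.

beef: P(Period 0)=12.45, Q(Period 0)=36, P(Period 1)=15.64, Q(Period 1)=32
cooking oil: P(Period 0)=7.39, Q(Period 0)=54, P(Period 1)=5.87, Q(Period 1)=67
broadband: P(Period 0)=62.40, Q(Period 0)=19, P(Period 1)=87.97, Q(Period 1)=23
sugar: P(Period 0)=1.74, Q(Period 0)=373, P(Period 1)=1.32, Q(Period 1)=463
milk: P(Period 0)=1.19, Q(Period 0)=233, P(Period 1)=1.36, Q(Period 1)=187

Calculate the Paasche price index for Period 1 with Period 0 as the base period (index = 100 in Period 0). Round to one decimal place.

Paasche price index uses current-period quantities as weights.
ΣP(Period 1)·Q(Period 1) = 15.64×32 + 5.87×67 + 87.97×23 + 1.32×463 + 1.36×187 = 500.48 + 393.29 + 2023.31 + 611.16 + 254.32 = 3782.56
ΣP(Period 0)·Q(Period 1) = 12.45×32 + 7.39×67 + 62.40×23 + 1.74×463 + 1.19×187 = 398.4 + 495.13 + 1435.2 + 805.62 + 222.53 = 3356.88
Index = 3782.56 / 3356.88 × 100 = 112.6808

112.7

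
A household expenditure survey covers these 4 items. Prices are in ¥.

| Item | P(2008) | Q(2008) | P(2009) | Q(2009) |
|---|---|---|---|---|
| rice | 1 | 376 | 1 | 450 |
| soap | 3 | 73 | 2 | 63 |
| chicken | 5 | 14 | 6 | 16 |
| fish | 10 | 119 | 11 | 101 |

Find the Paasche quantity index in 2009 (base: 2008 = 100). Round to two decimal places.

Paasche quantity index uses current-period prices as weights.
ΣP(2009)·Q(2009) = 1×450 + 2×63 + 6×16 + 11×101 = 450 + 126 + 96 + 1111 = 1783
ΣP(2009)·Q(2008) = 1×376 + 2×73 + 6×14 + 11×119 = 376 + 146 + 84 + 1309 = 1915
Index = 1783 / 1915 × 100 = 93.1070

93.11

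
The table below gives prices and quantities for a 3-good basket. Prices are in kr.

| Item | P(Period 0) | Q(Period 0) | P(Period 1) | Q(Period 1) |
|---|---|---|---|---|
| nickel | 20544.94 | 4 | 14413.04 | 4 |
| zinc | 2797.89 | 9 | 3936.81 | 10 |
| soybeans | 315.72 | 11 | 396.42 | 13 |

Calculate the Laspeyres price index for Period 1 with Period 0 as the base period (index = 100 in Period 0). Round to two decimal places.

87.92

Laspeyres price index uses base-period quantities as weights.
ΣP(Period 1)·Q(Period 0) = 14413.04×4 + 3936.81×9 + 396.42×11 = 57652.16 + 35431.29 + 4360.62 = 97444.07
ΣP(Period 0)·Q(Period 0) = 20544.94×4 + 2797.89×9 + 315.72×11 = 82179.76 + 25181.01 + 3472.92 = 110833.69
Index = 97444.07 / 110833.69 × 100 = 87.9192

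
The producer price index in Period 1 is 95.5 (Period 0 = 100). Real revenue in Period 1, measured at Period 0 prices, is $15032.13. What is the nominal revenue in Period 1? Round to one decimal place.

Nominal = Real × (Index/100) = 15032.13 × (95.5/100)
        = 15032.13 × 0.955 = 14355.6841

14355.7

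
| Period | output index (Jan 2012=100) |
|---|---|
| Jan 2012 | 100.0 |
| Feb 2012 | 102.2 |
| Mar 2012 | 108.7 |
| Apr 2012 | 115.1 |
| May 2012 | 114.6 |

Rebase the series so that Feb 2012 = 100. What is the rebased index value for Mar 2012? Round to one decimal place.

106.4

Rebased(Mar 2012) = 108.7 / 102.2 × 100 = 106.3601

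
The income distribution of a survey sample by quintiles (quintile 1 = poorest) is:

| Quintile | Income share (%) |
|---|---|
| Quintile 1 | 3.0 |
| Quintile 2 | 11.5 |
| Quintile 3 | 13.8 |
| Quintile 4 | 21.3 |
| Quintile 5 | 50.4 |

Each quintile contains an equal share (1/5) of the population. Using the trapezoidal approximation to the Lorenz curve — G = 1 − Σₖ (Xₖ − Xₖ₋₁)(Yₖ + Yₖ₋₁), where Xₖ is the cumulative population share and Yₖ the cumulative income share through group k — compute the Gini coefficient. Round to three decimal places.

Cumulative income shares Yₖ: 0.0300, 0.1450, 0.2830, 0.4960, 1.0000
Σ (Xₖ−Xₖ₋₁)(Yₖ+Yₖ₋₁) = (1/5)(0.0300+0.0000) + (1/5)(0.1450+0.0300) + (1/5)(0.2830+0.1450) + (1/5)(0.4960+0.2830) + (1/5)(1.0000+0.4960)
  = 0.0060 + 0.0350 + 0.0856 + 0.1558 + 0.2992 = 0.5816
G = 1 − 0.5816 = 0.4184

0.418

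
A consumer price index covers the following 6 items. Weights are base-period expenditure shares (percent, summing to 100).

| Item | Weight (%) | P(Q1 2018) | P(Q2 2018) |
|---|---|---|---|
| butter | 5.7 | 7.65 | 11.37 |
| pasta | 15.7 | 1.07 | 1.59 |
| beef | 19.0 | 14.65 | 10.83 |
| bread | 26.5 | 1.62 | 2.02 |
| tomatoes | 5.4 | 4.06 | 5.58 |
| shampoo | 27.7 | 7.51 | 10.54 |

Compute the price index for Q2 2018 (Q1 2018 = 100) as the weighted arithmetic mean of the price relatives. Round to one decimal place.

125.2

butter: 5.7 × (11.37/7.65) = 5.7 × 1.486275 = 8.4718
pasta: 15.7 × (1.59/1.07) = 15.7 × 1.485981 = 23.3299
beef: 19.0 × (10.83/14.65) = 19.0 × 0.739249 = 14.0457
bread: 26.5 × (2.02/1.62) = 26.5 × 1.246914 = 33.0432
tomatoes: 5.4 × (5.58/4.06) = 5.4 × 1.374384 = 7.4217
shampoo: 27.7 × (10.54/7.51) = 27.7 × 1.403462 = 38.8759
Index = Σ wᵢ·(p₁ᵢ/p₀ᵢ) = 8.4718 + 23.3299 + 14.0457 + 33.0432 + 7.4217 + 38.8759 = 125.1882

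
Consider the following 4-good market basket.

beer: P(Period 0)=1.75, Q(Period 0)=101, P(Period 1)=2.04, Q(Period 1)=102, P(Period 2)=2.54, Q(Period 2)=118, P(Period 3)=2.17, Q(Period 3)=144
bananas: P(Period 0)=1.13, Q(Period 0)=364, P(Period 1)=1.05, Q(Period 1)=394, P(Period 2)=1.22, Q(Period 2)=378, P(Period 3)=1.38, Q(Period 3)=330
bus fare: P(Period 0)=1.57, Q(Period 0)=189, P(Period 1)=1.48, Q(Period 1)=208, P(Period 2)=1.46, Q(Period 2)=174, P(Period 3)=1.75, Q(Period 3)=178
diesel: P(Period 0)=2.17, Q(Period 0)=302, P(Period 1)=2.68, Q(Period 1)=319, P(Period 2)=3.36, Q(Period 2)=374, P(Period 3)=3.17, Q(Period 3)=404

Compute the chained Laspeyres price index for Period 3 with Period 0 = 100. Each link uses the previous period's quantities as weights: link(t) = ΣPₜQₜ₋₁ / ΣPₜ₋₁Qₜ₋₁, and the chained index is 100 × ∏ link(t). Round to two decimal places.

Link Period 0→Period 1:
ΣP(Period 1)Q(Period 0) = 2.04×101 + 1.05×364 + 1.48×189 + 2.68×302 = 206.04 + 382.2 + 279.72 + 809.36 = 1677.32
ΣP(Period 0)Q(Period 0) = 1.75×101 + 1.13×364 + 1.57×189 + 2.17×302 = 176.75 + 411.32 + 296.73 + 655.34 = 1540.14
link = 1677.32/1540.14 = 1.089070
Link Period 1→Period 2:
ΣP(Period 2)Q(Period 1) = 2.54×102 + 1.22×394 + 1.46×208 + 3.36×319 = 259.08 + 480.68 + 303.68 + 1071.84 = 2115.28
ΣP(Period 1)Q(Period 1) = 2.04×102 + 1.05×394 + 1.48×208 + 2.68×319 = 208.08 + 413.7 + 307.84 + 854.92 = 1784.54
link = 2115.28/1784.54 = 1.185336
Link Period 2→Period 3:
ΣP(Period 3)Q(Period 2) = 2.17×118 + 1.38×378 + 1.75×174 + 3.17×374 = 256.06 + 521.64 + 304.5 + 1185.58 = 2267.78
ΣP(Period 2)Q(Period 2) = 2.54×118 + 1.22×378 + 1.46×174 + 3.36×374 = 299.72 + 461.16 + 254.04 + 1256.64 = 2271.56
link = 2267.78/2271.56 = 0.998336
Chained index = 100 × 1.089070 × 1.185336 × 0.998336 = 128.8766

128.88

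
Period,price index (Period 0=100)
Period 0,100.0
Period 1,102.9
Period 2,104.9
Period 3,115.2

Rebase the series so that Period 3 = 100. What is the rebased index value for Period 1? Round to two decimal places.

89.32

Rebased(Period 1) = 102.9 / 115.2 × 100 = 89.3229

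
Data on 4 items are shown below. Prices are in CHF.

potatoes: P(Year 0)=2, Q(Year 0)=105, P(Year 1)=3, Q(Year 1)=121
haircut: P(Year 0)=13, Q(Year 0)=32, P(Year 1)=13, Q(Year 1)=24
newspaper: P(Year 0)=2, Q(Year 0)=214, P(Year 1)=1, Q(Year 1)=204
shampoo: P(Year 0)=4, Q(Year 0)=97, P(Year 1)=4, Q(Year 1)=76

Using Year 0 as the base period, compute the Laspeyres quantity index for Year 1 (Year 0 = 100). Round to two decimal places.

87.79

Laspeyres quantity index uses base-period prices as weights.
ΣP(Year 0)·Q(Year 1) = 2×121 + 13×24 + 2×204 + 4×76 = 242 + 312 + 408 + 304 = 1266
ΣP(Year 0)·Q(Year 0) = 2×105 + 13×32 + 2×214 + 4×97 = 210 + 416 + 428 + 388 = 1442
Index = 1266 / 1442 × 100 = 87.7947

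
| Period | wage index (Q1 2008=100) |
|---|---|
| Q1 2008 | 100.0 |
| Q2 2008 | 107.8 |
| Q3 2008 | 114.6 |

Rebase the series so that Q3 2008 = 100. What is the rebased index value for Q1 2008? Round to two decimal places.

87.26

Rebased(Q1 2008) = 100.0 / 114.6 × 100 = 87.2600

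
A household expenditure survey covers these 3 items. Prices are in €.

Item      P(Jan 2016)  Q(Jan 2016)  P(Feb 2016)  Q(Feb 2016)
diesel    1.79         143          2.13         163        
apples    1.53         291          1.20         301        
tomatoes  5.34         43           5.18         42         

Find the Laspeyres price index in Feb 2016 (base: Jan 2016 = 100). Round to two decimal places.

Laspeyres price index uses base-period quantities as weights.
ΣP(Feb 2016)·Q(Jan 2016) = 2.13×143 + 1.20×291 + 5.18×43 = 304.59 + 349.2 + 222.74 = 876.53
ΣP(Jan 2016)·Q(Jan 2016) = 1.79×143 + 1.53×291 + 5.34×43 = 255.97 + 445.23 + 229.62 = 930.82
Index = 876.53 / 930.82 × 100 = 94.1675

94.17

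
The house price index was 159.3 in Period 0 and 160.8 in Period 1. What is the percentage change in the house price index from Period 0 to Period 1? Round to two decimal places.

0.94%

Change = (160.8 − 159.3) / 159.3 × 100
       = 1.5 / 159.3 × 100 = 0.9416%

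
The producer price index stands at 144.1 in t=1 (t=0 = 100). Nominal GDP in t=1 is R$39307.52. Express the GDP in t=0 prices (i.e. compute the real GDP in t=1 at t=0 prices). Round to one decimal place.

Real = Nominal ÷ (Index/100) = 39307.52 ÷ (144.1/100)
     = 39307.52 ÷ 1.441 = 27277.9459

27277.9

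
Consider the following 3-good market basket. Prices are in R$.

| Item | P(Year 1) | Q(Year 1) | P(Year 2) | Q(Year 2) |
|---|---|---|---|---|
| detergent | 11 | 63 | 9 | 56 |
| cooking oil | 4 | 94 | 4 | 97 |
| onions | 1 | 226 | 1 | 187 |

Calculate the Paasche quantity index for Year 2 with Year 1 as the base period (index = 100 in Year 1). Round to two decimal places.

Paasche quantity index uses current-period prices as weights.
ΣP(Year 2)·Q(Year 2) = 9×56 + 4×97 + 1×187 = 504 + 388 + 187 = 1079
ΣP(Year 2)·Q(Year 1) = 9×63 + 4×94 + 1×226 = 567 + 376 + 226 = 1169
Index = 1079 / 1169 × 100 = 92.3011

92.30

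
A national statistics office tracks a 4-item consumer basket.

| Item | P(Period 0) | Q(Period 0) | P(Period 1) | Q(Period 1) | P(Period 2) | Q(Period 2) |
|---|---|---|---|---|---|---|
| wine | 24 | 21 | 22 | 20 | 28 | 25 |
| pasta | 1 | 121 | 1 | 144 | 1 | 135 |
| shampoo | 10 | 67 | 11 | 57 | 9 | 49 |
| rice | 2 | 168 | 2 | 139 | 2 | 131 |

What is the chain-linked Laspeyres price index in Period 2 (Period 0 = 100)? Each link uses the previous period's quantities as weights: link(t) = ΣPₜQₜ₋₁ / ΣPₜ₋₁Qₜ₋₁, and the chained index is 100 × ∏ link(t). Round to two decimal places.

Link Period 0→Period 1:
ΣP(Period 1)Q(Period 0) = 22×21 + 1×121 + 11×67 + 2×168 = 462 + 121 + 737 + 336 = 1656
ΣP(Period 0)Q(Period 0) = 24×21 + 1×121 + 10×67 + 2×168 = 504 + 121 + 670 + 336 = 1631
link = 1656/1631 = 1.015328
Link Period 1→Period 2:
ΣP(Period 2)Q(Period 1) = 28×20 + 1×144 + 9×57 + 2×139 = 560 + 144 + 513 + 278 = 1495
ΣP(Period 1)Q(Period 1) = 22×20 + 1×144 + 11×57 + 2×139 = 440 + 144 + 627 + 278 = 1489
link = 1495/1489 = 1.004030
Chained index = 100 × 1.015328 × 1.004030 = 101.9419

101.94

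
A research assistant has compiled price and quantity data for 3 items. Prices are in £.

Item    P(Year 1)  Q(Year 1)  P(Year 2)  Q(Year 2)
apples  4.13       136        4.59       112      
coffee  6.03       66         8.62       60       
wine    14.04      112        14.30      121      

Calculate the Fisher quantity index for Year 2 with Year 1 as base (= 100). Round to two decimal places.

99.23

Laspeyres component (base-period weights):
ΣP(Year 1)Q(Year 2) = 4.13×112 + 6.03×60 + 14.04×121 = 462.56 + 361.8 + 1698.84 = 2523.2
ΣP(Year 1)Q(Year 1) = 4.13×136 + 6.03×66 + 14.04×112 = 561.68 + 397.98 + 1572.48 = 2532.14
L = 2523.2 / 2532.14 × 100 = 99.6469
Paasche component (current-period weights):
ΣP(Year 2)Q(Year 2) = 4.59×112 + 8.62×60 + 14.30×121 = 514.08 + 517.2 + 1730.3 = 2761.58
ΣP(Year 2)Q(Year 1) = 4.59×136 + 8.62×66 + 14.30×112 = 624.24 + 568.92 + 1601.6 = 2794.76
P = 2761.58 / 2794.76 × 100 = 98.8128
Fisher = √(L × P) = √(99.6469 × 98.8128) = 99.2290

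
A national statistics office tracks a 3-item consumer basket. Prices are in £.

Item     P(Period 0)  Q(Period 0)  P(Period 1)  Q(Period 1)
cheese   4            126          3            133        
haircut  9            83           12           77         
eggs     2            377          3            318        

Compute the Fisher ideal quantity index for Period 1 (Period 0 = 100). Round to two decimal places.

91.85

Laspeyres component (base-period weights):
ΣP(Period 0)Q(Period 1) = 4×133 + 9×77 + 2×318 = 532 + 693 + 636 = 1861
ΣP(Period 0)Q(Period 0) = 4×126 + 9×83 + 2×377 = 504 + 747 + 754 = 2005
L = 1861 / 2005 × 100 = 92.8180
Paasche component (current-period weights):
ΣP(Period 1)Q(Period 1) = 3×133 + 12×77 + 3×318 = 399 + 924 + 954 = 2277
ΣP(Period 1)Q(Period 0) = 3×126 + 12×83 + 3×377 = 378 + 996 + 1131 = 2505
P = 2277 / 2505 × 100 = 90.8982
Fisher = √(L × P) = √(92.8180 × 90.8982) = 91.8531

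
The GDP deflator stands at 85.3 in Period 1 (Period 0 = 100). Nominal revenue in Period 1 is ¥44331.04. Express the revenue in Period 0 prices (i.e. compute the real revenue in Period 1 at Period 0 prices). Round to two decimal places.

51970.74

Real = Nominal ÷ (Index/100) = 44331.04 ÷ (85.3/100)
     = 44331.04 ÷ 0.853 = 51970.7386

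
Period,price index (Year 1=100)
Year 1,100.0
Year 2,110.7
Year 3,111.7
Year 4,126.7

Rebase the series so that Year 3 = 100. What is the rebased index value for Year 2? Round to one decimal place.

99.1

Rebased(Year 2) = 110.7 / 111.7 × 100 = 99.1047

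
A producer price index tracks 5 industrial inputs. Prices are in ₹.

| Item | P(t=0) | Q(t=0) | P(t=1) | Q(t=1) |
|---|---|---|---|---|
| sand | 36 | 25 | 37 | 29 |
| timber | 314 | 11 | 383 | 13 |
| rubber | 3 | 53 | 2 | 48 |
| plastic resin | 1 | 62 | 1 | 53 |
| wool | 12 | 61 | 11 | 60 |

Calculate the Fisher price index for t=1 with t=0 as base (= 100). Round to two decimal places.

Laspeyres component (base-period weights):
ΣP(t=1)Q(t=0) = 37×25 + 383×11 + 2×53 + 1×62 + 11×61 = 925 + 4213 + 106 + 62 + 671 = 5977
ΣP(t=0)Q(t=0) = 36×25 + 314×11 + 3×53 + 1×62 + 12×61 = 900 + 3454 + 159 + 62 + 732 = 5307
L = 5977 / 5307 × 100 = 112.6248
Paasche component (current-period weights):
ΣP(t=1)Q(t=1) = 37×29 + 383×13 + 2×48 + 1×53 + 11×60 = 1073 + 4979 + 96 + 53 + 660 = 6861
ΣP(t=0)Q(t=1) = 36×29 + 314×13 + 3×48 + 1×53 + 12×60 = 1044 + 4082 + 144 + 53 + 720 = 6043
P = 6861 / 6043 × 100 = 113.5363
Fisher = √(L × P) = √(112.6248 × 113.5363) = 113.0797

113.08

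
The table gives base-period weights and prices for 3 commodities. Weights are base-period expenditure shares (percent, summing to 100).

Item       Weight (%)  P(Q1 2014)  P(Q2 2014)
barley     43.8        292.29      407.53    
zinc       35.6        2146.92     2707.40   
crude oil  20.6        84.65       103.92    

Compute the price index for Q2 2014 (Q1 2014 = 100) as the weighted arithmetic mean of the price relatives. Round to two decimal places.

131.25

barley: 43.8 × (407.53/292.29) = 43.8 × 1.394266 = 61.0688
zinc: 35.6 × (2707.40/2146.92) = 35.6 × 1.261062 = 44.8938
crude oil: 20.6 × (103.92/84.65) = 20.6 × 1.227643 = 25.2895
Index = Σ wᵢ·(p₁ᵢ/p₀ᵢ) = 61.0688 + 44.8938 + 25.2895 = 131.2521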